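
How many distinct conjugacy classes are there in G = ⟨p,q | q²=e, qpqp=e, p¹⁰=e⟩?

The conjugacy classes (representative and size) are:
  [e] (size 1), [p] (size 2), [p²] (size 2), [p³] (size 2), [p⁴] (size 2), [p⁵] (size 1), [p²q] (size 5), [p³q] (size 5).
Class equation: 1 + 2 + 2 + 2 + 2 + 1 + 5 + 5 = 20 = |G|. So G has 8 conjugacy classes.

Answer: 8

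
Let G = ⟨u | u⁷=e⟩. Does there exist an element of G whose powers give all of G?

|G| = 7. The element u has order 7 (its powers give 7 distinct elements), so ⟨u⟩ = G and G is cyclic.

Answer: Yes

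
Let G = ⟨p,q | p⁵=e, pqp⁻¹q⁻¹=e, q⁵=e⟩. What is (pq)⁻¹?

The order of (pq) is 5 (smallest k with (pq)ᵏ = e), so (pq)⁻¹ = (pq)⁴ = p⁴q⁴.
Check: (pq) · (p⁴q⁴) → (pq) · p⁴ = q;   q · q⁴ = e, giving e as required.

Answer: p⁴q⁴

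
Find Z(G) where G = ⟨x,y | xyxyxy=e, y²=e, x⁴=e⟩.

An element z ∈ Z(G) iff z commutes with every generator.
For example e is central: e·x = x = x·e; e·y = y = y·e.
Whereas x ∉ Z(G) since x·y = xy ≠ yx = y·x.
Checking each of the 24 elements this way gives Z(G) = {e}, of order 1.

Answer: {e}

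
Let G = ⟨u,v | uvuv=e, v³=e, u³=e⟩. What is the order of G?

Enumerate words in the generators, reducing via the relations: the distinct elements are
  {e, u, v, uv, u², v², uv², u²v, vu², v²u, uv²u, u²v²}.
No further products give new elements, so |G| = 12.

Answer: 12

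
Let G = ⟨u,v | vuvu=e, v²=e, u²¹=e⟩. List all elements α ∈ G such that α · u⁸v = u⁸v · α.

⟨u⁸v⟩ ⊆ C_G(u⁸v) since powers of u⁸v commute with u⁸v; so |C_G(u⁸v)| ≥ |⟨u⁸v⟩| = 2.
By orbit–stabilizer, |C_G(u⁸v)| = |G| / |conj. class of u⁸v| = 42 / 21 = 2.
The 2 elements commuting with u⁸v are {e, u⁸v}.

Answer: {e, u⁸v}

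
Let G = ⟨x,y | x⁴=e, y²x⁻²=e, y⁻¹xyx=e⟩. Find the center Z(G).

An element z ∈ Z(G) iff z commutes with every generator.
For example x² is central: (x²)·x = x³ = x·(x²); (x²)·y = y⁻¹ = y·(x²).
Whereas x ∉ Z(G) since x·y = xy ≠ xy⁻¹ = y·x.
Checking each of the 8 elements this way gives Z(G) = {e, x²}, of order 2.

Answer: {e, x²}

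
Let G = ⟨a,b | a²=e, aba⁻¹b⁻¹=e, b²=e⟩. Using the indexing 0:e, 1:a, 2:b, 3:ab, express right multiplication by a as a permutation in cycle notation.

(0 1)(2 3)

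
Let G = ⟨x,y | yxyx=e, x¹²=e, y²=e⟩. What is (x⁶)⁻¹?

The order of (x⁶) is 2 (smallest k with (x⁶)ᵏ = e), so (x⁶)⁻¹ = (x⁶)¹ = x⁶.
Check: (x⁶) · (x⁶) → (x⁶) · x⁶ = e, giving e as required.

Answer: x⁶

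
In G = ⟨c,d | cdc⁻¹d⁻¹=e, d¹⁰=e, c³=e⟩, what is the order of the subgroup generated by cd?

|⟨cd⟩| equals the order of cd. Compute successive powers until reaching e:
  (cd)¹ = cd, (cd)² = c²d², (cd)³ = d³, (cd)⁴ = cd⁴, (cd)⁵ = c²d⁵, (cd)⁶ = d⁶, (cd)⁷ = cd⁷, (cd)⁸ = c²d⁸, (cd)⁹ = d⁹, (cd)¹⁰ = c, (cd)¹¹ = c²d, (cd)¹² = d², (cd)¹³ = cd³, (cd)¹⁴ = c²d⁴, (cd)¹⁵ = d⁵, (cd)¹⁶ = cd⁶, (cd)¹⁷ = c²d⁷, (cd)¹⁸ = d⁸, (cd)¹⁹ = cd⁹, (cd)²⁰ = c², (cd)²¹ = d, (cd)²² = cd², (cd)²³ = c²d³, (cd)²⁴ = d⁴, (cd)²⁵ = cd⁵, (cd)²⁶ = c²d⁶, (cd)²⁷ = d⁷, (cd)²⁸ = cd⁸, (cd)²⁹ = c²d⁹, (cd)³⁰ = e.
The smallest positive k with (cd)ᵏ = e is 30, so |⟨cd⟩| = 30.

Answer: 30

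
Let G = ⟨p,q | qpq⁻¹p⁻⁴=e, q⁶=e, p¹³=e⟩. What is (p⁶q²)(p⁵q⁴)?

Compute (p⁶q²) · (p⁵q⁴) by multiplying left to right and reducing via the relations at each step:
  (p⁶q²) · p⁵ = p⁸q²
  (p⁸q²) · q⁴ = p⁸

Answer: p⁸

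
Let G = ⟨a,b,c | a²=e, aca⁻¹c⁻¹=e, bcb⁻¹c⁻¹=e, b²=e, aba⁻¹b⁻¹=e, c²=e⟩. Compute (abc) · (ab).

Compute (abc) · (ab) by multiplying left to right and reducing via the relations at each step:
  (abc) · a = bc
  (bc) · b = c

Answer: c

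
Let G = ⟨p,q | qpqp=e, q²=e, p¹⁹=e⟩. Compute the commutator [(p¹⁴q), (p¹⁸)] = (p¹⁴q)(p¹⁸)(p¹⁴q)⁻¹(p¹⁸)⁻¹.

[(p¹⁴q), (p¹⁸)] = (p¹⁴q)·(p¹⁸)·(p¹⁴q)⁻¹·(p¹⁸)⁻¹.
  (p¹⁴q) · (p¹⁸) = p¹⁵q
  (p¹⁵q) · (p¹⁴q) = p
  p · p = p²

Answer: p²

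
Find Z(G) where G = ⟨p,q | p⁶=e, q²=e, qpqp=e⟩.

An element z ∈ Z(G) iff z commutes with every generator.
For example p³ is central: (p³)·p = p⁴ = p·(p³); (p³)·q = p³q = q·(p³).
Whereas p ∉ Z(G) since p·q = pq ≠ p⁵q = q·p.
Checking each of the 12 elements this way gives Z(G) = {e, p³}, of order 2.

Answer: {e, p³}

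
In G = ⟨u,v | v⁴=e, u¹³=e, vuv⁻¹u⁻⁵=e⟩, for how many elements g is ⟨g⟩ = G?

⟨g⟩ = G would require ord(g) = |G| = 52, but the maximum element order in G is 13 < 52. So G is not cyclic and no single element generates it: the count is 0.

Answer: 0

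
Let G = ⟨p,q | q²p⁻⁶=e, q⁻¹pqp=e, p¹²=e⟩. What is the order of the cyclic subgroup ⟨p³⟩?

|⟨p³⟩| equals the order of p³. Compute successive powers until reaching e:
  (p³)¹ = p³, (p³)² = p⁶, (p³)³ = p⁹, (p³)⁴ = e.
The smallest positive k with (p³)ᵏ = e is 4, so |⟨p³⟩| = 4.

Answer: 4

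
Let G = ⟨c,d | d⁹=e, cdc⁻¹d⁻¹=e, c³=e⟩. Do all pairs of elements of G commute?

Each pair of generators commutes: c·d = cd = d·c. Since the generators pairwise commute, every element of G commutes with every other, so G is abelian.

Answer: Yes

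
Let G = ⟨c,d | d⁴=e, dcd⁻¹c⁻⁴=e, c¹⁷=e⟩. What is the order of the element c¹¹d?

Compute successive powers until reaching e:
  (c¹¹d)¹ = c¹¹d, (c¹¹d)² = c⁴d², (c¹¹d)³ = c¹⁰d³, (c¹¹d)⁴ = e.
The smallest positive k with (c¹¹d)ᵏ = e is 4.

Answer: 4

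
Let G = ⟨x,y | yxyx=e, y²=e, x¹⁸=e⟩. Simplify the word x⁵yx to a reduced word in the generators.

Multiply left to right, reducing at each step:
  (x⁵) · y = x⁵y
  (x⁵y) · x = x⁴y

Answer: x⁴y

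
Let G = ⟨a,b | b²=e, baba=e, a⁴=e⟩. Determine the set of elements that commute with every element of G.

An element z ∈ Z(G) iff z commutes with every generator.
For example a² is central: (a²)·a = a³ = a·(a²); (a²)·b = a²b = b·(a²).
Whereas a ∉ Z(G) since a·b = ab ≠ a³b = b·a.
Checking each of the 8 elements this way gives Z(G) = {e, a²}, of order 2.

Answer: {e, a²}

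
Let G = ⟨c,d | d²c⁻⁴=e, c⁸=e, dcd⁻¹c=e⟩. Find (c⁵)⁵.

Compute successive powers of (c⁵), reducing at each step:
  (c⁵)²: (c⁵) · c⁵ = c²
  (c⁵)³: (c²) · c⁵ = c⁷
  (c⁵)⁴: (c⁷) · c⁵ = c⁴
  (c⁵)⁵: (c⁴) · c⁵ = c

Answer: c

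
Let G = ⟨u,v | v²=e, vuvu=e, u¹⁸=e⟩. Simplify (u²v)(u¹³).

Compute (u²v) · (u¹³) by multiplying left to right and reducing via the relations at each step:
  (u²v) · u¹³ = u⁷v

Answer: u⁷v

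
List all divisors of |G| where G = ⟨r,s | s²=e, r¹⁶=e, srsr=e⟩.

|G| = 32 = 2⁵. By Lagrange's theorem the order of any subgroup divides 32; the divisors of 32 are 1, 2, 4, 8, 16, 32.

Answer: 1, 2, 4, 8, 16, 32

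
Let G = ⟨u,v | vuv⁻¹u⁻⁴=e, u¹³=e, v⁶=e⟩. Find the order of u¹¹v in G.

Compute successive powers until reaching e:
  (u¹¹v)¹ = u¹¹v, (u¹¹v)² = u³v², (u¹¹v)³ = u¹⁰v³, (u¹¹v)⁴ = u¹²v⁴, (u¹¹v)⁵ = u⁷v⁵, (u¹¹v)⁶ = e.
The smallest positive k with (u¹¹v)ᵏ = e is 6.

Answer: 6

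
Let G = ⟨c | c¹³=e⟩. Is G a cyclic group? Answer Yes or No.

|G| = 13. The element c has order 13 (its powers give 13 distinct elements), so ⟨c⟩ = G and G is cyclic.

Answer: Yes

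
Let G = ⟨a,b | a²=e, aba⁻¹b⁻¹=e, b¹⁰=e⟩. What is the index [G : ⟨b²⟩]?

First find ord(b²) by computing successive powers:
  (b²)¹ = b², (b²)² = b⁴, (b²)³ = b⁶, (b²)⁴ = b⁸, (b²)⁵ = e.
So |⟨b²⟩| = ord(b²) = 5. With |G| = 20, by Lagrange [G : ⟨b²⟩] = 20/5 = 4.

Answer: 4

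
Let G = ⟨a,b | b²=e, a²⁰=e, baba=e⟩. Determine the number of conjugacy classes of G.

The conjugacy classes (representative and size) are:
  [e] (size 1), [a] (size 2), [a¹⁸] (size 2), [a³] (size 2), [a⁴] (size 2), [a¹⁵] (size 2), [a¹⁴] (size 2), [a⁷] (size 2), [a¹²] (size 2), [a¹¹] (size 2), [a¹⁰] (size 1), [a¹⁸b] (size 10), [a⁵b] (size 10).
Class equation: 1 + 2 + 2 + 2 + 2 + 2 + 2 + 2 + 2 + 2 + 1 + 10 + 10 = 40 = |G|. So G has 13 conjugacy classes.

Answer: 13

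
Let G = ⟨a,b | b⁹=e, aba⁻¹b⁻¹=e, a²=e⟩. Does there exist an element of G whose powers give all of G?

|G| = 18. The element ab has order 18 (its powers give 18 distinct elements), so ⟨ab⟩ = G and G is cyclic.

Answer: Yes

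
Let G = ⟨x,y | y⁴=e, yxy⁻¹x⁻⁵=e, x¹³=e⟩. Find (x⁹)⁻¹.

The order of (x⁹) is 13 (smallest k with (x⁹)ᵏ = e), so (x⁹)⁻¹ = (x⁹)¹² = x⁴.
Check: (x⁹) · (x⁴) → (x⁹) · x⁴ = e, giving e as required.

Answer: x⁴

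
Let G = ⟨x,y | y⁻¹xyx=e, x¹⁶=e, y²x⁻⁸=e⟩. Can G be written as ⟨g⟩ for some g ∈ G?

Every cyclic group is abelian. But x·y = xy while y·x = x⁷y⁻¹, so x·y ≠ y·x and G is not abelian. Hence G is not cyclic.

Answer: No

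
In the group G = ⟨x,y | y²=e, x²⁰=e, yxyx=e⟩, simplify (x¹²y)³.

Compute successive powers of (x¹²y), reducing at each step:
  (x¹²y)²: (x¹²y) · x¹² = y;   y · y = e
  (x¹²y)³: e · x¹² = x¹²;   (x¹²) · y = x¹²y

Answer: x¹²y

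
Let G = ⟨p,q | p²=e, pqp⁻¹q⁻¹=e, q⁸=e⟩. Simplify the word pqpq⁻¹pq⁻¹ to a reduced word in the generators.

Multiply left to right, reducing at each step:
  p · q = pq
  (pq) · p = q
  q · q⁻¹ = e
  e · p = p
  p · q⁻¹ = pq⁷

Answer: pq⁷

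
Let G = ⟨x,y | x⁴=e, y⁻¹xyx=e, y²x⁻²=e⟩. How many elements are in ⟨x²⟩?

|⟨x²⟩| equals the order of x². Compute successive powers until reaching e:
  (x²)¹ = x², (x²)² = e.
The smallest positive k with (x²)ᵏ = e is 2, so |⟨x²⟩| = 2.

Answer: 2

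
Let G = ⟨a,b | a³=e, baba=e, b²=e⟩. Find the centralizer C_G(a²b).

⟨a²b⟩ ⊆ C_G(a²b) since powers of a²b commute with a²b; so |C_G(a²b)| ≥ |⟨a²b⟩| = 2.
By orbit–stabilizer, |C_G(a²b)| = |G| / |conj. class of a²b| = 6 / 3 = 2.
The 2 elements commuting with a²b are {e, a²b}.

Answer: {e, a²b}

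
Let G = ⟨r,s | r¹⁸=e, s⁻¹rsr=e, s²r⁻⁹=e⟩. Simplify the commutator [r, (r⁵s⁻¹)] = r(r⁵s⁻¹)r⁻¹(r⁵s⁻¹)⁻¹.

[r, (r⁵s⁻¹)] = r·(r⁵s⁻¹)·r⁻¹·(r⁵s⁻¹)⁻¹.
  r · (r⁵s⁻¹) = r⁶s⁻¹
  (r⁶s⁻¹) · (r¹⁷) = r⁷s⁻¹
  (r⁷s⁻¹) · (r⁵s) = r²

Answer: r²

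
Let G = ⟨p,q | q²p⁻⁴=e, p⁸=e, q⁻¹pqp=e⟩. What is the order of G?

Enumerate words in the generators, reducing via the relations: the distinct elements are
  {e, p, q, pq, p², p³, p⁴, p⁵, p⁶, p⁷, p²q, p³q, q⁻¹, pq⁻¹, p²q⁻¹, p³q⁻¹}.
No further products give new elements, so |G| = 16.

Answer: 16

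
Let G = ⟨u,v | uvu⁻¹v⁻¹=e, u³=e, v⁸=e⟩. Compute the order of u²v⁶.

Compute successive powers until reaching e:
  (u²v⁶)¹ = u²v⁶, (u²v⁶)² = uv⁴, (u²v⁶)³ = v², (u²v⁶)⁴ = u², (u²v⁶)⁵ = uv⁶, (u²v⁶)⁶ = v⁴, (u²v⁶)⁷ = u²v², (u²v⁶)⁸ = u, (u²v⁶)⁹ = v⁶, (u²v⁶)¹⁰ = u²v⁴, (u²v⁶)¹¹ = uv², (u²v⁶)¹² = e.
The smallest positive k with (u²v⁶)ᵏ = e is 12.

Answer: 12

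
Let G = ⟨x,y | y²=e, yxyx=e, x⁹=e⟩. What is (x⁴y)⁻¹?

The order of (x⁴y) is 2 (smallest k with (x⁴y)ᵏ = e), so (x⁴y)⁻¹ = (x⁴y)¹ = x⁴y.
Check: (x⁴y) · (x⁴y) → (x⁴y) · x⁴ = y;   y · y = e, giving e as required.

Answer: x⁴y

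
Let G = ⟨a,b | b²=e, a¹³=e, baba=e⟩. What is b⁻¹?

The order of b is 2 (smallest k with bᵏ = e), so b⁻¹ = b¹ = b.
Check: b · b → b · b = e, giving e as required.

Answer: b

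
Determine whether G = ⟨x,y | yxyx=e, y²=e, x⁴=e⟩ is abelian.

x·y = xy but y·x = x³y, so x·y ≠ y·x and G is not abelian.

Answer: No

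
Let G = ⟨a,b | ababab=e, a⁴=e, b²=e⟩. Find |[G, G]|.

G' = [G, G] is generated by all commutators. The generator-pair commutators are: [a, b] = a²ba.
The subgroup they normally generate is {e, a², ab, ba³, a²ba, a³b, a²ba³, ba, aba², ba²b, a²ba²b, a³ba²}, of order 12.
Check: |G/G'| = 24/12 = 2 is the order of the abelianisation.

Answer: 12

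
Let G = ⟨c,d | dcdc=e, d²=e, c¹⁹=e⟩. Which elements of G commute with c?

⟨c⟩ ⊆ C_G(c) since powers of c commute with c; so |C_G(c)| ≥ |⟨c⟩| = 19.
By orbit–stabilizer, |C_G(c)| = |G| / |conj. class of c| = 38 / 2 = 19.
The 19 elements commuting with c are {e, c, c², c³, c⁴, c⁵, c⁶, c⁷, c⁸, c⁹, c¹⁰, c¹¹, c¹², c¹³, c¹⁴, c¹⁵, c¹⁶, c¹⁷, c¹⁸}.

Answer: {e, c, c², c³, c⁴, c⁵, c⁶, c⁷, c⁸, c⁹, c¹⁰, c¹¹, c¹², c¹³, c¹⁴, c¹⁵, c¹⁶, c¹⁷, c¹⁸}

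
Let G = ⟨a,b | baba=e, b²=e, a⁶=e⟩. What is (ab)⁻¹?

The order of (ab) is 2 (smallest k with (ab)ᵏ = e), so (ab)⁻¹ = (ab)¹ = ab.
Check: (ab) · (ab) → (ab) · a = b;   b · b = e, giving e as required.

Answer: ab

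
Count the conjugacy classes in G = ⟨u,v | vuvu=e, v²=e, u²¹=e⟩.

The conjugacy classes (representative and size) are:
  [e] (size 1), [u²⁰] (size 2), [u²] (size 2), [u³] (size 2), [u¹⁷] (size 2), [u⁵] (size 2), [u⁶] (size 2), [u⁷] (size 2), [u⁸] (size 2), [u⁹] (size 2), [u¹⁰] (size 2), [v] (size 21).
Class equation: 1 + 2 + 2 + 2 + 2 + 2 + 2 + 2 + 2 + 2 + 2 + 21 = 42 = |G|. So G has 12 conjugacy classes.

Answer: 12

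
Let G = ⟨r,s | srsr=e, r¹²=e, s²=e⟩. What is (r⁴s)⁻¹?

The order of (r⁴s) is 2 (smallest k with (r⁴s)ᵏ = e), so (r⁴s)⁻¹ = (r⁴s)¹ = r⁴s.
Check: (r⁴s) · (r⁴s) → (r⁴s) · r⁴ = s;   s · s = e, giving e as required.

Answer: r⁴s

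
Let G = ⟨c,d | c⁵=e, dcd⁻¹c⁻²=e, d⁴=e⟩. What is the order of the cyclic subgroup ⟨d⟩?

|⟨d⟩| equals the order of d. Compute successive powers until reaching e:
  d¹ = d, d² = d², d³ = d³, d⁴ = e.
The smallest positive k with dᵏ = e is 4, so |⟨d⟩| = 4.

Answer: 4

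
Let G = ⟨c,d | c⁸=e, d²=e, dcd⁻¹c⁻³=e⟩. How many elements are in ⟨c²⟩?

|⟨c²⟩| equals the order of c². Compute successive powers until reaching e:
  (c²)¹ = c², (c²)² = c⁴, (c²)³ = c⁶, (c²)⁴ = e.
The smallest positive k with (c²)ᵏ = e is 4, so |⟨c²⟩| = 4.

Answer: 4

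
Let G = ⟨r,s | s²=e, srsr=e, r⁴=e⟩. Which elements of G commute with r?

⟨r⟩ ⊆ C_G(r) since powers of r commute with r; so |C_G(r)| ≥ |⟨r⟩| = 4.
By orbit–stabilizer, |C_G(r)| = |G| / |conj. class of r| = 8 / 2 = 4.
The 4 elements commuting with r are {e, r, r², r³}.

Answer: {e, r, r², r³}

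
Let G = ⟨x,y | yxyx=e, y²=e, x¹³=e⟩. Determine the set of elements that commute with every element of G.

An element z ∈ Z(G) iff z commutes with every generator.
For example e is central: e·x = x = x·e; e·y = y = y·e.
Whereas x ∉ Z(G) since x·y = xy ≠ x¹²y = y·x.
Checking each of the 26 elements this way gives Z(G) = {e}, of order 1.

Answer: {e}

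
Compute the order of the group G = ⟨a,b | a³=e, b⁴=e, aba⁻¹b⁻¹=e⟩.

Enumerate words in the generators, reducing via the relations: the distinct elements are
  {a, b, e, ab, a², b², b³, ab², ab³, a²b, a²b², a²b³}.
No further products give new elements, so |G| = 12.

Answer: 12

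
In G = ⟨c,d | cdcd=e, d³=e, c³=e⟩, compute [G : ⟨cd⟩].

First find ord(cd) by computing successive powers:
  (cd)¹ = cd, (cd)² = e.
So |⟨cd⟩| = ord(cd) = 2. With |G| = 12, by Lagrange [G : ⟨cd⟩] = 12/2 = 6.

Answer: 6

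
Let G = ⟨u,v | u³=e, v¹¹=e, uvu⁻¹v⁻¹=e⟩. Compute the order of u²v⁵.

Compute successive powers until reaching e:
  (u²v⁵)¹ = u²v⁵, (u²v⁵)² = uv¹⁰, (u²v⁵)³ = v⁴, (u²v⁵)⁴ = u²v⁹, (u²v⁵)⁵ = uv³, (u²v⁵)⁶ = v⁸, (u²v⁵)⁷ = u²v², (u²v⁵)⁸ = uv⁷, (u²v⁵)⁹ = v, (u²v⁵)¹⁰ = u²v⁶, (u²v⁵)¹¹ = u, (u²v⁵)¹² = v⁵, (u²v⁵)¹³ = u²v¹⁰, (u²v⁵)¹⁴ = uv⁴, (u²v⁵)¹⁵ = v⁹, (u²v⁵)¹⁶ = u²v³, (u²v⁵)¹⁷ = uv⁸, (u²v⁵)¹⁸ = v², (u²v⁵)¹⁹ = u²v⁷, (u²v⁵)²⁰ = uv, (u²v⁵)²¹ = v⁶, (u²v⁵)²² = u², (u²v⁵)²³ = uv⁵, (u²v⁵)²⁴ = v¹⁰, (u²v⁵)²⁵ = u²v⁴, (u²v⁵)²⁶ = uv⁹, (u²v⁵)²⁷ = v³, (u²v⁵)²⁸ = u²v⁸, (u²v⁵)²⁹ = uv², (u²v⁵)³⁰ = v⁷, (u²v⁵)³¹ = u²v, (u²v⁵)³² = uv⁶, (u²v⁵)³³ = e.
The smallest positive k with (u²v⁵)ᵏ = e is 33.

Answer: 33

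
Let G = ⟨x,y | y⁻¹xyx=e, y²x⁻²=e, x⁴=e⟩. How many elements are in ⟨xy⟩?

|⟨xy⟩| equals the order of xy. Compute successive powers until reaching e:
  (xy)¹ = xy, (xy)² = x², (xy)³ = xy⁻¹, (xy)⁴ = e.
The smallest positive k with (xy)ᵏ = e is 4, so |⟨xy⟩| = 4.

Answer: 4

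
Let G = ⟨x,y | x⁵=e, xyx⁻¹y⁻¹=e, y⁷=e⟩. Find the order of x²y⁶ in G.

Compute successive powers until reaching e:
  (x²y⁶)¹ = x²y⁶, (x²y⁶)² = x⁴y⁵, (x²y⁶)³ = xy⁴, (x²y⁶)⁴ = x³y³, (x²y⁶)⁵ = y², (x²y⁶)⁶ = x²y, (x²y⁶)⁷ = x⁴, (x²y⁶)⁸ = xy⁶, (x²y⁶)⁹ = x³y⁵, (x²y⁶)¹⁰ = y⁴, (x²y⁶)¹¹ = x²y³, (x²y⁶)¹² = x⁴y², (x²y⁶)¹³ = xy, (x²y⁶)¹⁴ = x³, (x²y⁶)¹⁵ = y⁶, (x²y⁶)¹⁶ = x²y⁵, (x²y⁶)¹⁷ = x⁴y⁴, (x²y⁶)¹⁸ = xy³, (x²y⁶)¹⁹ = x³y², (x²y⁶)²⁰ = y, (x²y⁶)²¹ = x², (x²y⁶)²² = x⁴y⁶, (x²y⁶)²³ = xy⁵, (x²y⁶)²⁴ = x³y⁴, (x²y⁶)²⁵ = y³, (x²y⁶)²⁶ = x²y², (x²y⁶)²⁷ = x⁴y, (x²y⁶)²⁸ = x, (x²y⁶)²⁹ = x³y⁶, (x²y⁶)³⁰ = y⁵, (x²y⁶)³¹ = x²y⁴, (x²y⁶)³² = x⁴y³, (x²y⁶)³³ = xy², (x²y⁶)³⁴ = x³y, (x²y⁶)³⁵ = e.
The smallest positive k with (x²y⁶)ᵏ = e is 35.

Answer: 35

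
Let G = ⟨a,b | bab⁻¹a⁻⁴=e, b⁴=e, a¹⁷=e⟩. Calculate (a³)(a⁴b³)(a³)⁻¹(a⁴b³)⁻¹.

[(a³), (a⁴b³)] = (a³)·(a⁴b³)·(a³)⁻¹·(a⁴b³)⁻¹.
  (a³) · (a⁴b³) = a⁷b³
  (a⁷b³) · (a¹⁴) = a²b³
  (a²b³) · (ab) = a¹⁵

Answer: a¹⁵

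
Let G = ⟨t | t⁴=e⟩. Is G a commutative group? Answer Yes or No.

G has a single generator, so G is cyclic and hence abelian.

Answer: Yes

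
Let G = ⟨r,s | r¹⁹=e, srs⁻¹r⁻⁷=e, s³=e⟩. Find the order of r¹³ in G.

Compute successive powers until reaching e:
  (r¹³)¹ = r¹³, (r¹³)² = r⁷, (r¹³)³ = r, (r¹³)⁴ = r¹⁴, (r¹³)⁵ = r⁸, (r¹³)⁶ = r², (r¹³)⁷ = r¹⁵, (r¹³)⁸ = r⁹, (r¹³)⁹ = r³, (r¹³)¹⁰ = r¹⁶, (r¹³)¹¹ = r¹⁰, (r¹³)¹² = r⁴, (r¹³)¹³ = r¹⁷, (r¹³)¹⁴ = r¹¹, (r¹³)¹⁵ = r⁵, (r¹³)¹⁶ = r¹⁸, (r¹³)¹⁷ = r¹², (r¹³)¹⁸ = r⁶, (r¹³)¹⁹ = e.
The smallest positive k with (r¹³)ᵏ = e is 19.

Answer: 19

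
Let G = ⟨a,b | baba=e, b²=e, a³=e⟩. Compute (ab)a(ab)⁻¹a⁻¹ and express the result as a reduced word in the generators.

[(ab), a] = (ab)·a·(ab)⁻¹·a⁻¹.
  (ab) · a = b
  b · (ab) = a²
  (a²) · (a²) = a

Answer: a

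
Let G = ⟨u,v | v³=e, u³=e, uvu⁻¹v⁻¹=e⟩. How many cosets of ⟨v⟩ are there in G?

First find ord(v) by computing successive powers:
  v¹ = v, v² = v², v³ = e.
So |⟨v⟩| = ord(v) = 3. With |G| = 9, by Lagrange [G : ⟨v⟩] = 9/3 = 3.

Answer: 3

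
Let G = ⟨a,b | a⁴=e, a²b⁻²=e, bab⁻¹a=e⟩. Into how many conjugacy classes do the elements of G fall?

The conjugacy classes (representative and size) are:
  [e] (size 1), [a³] (size 2), [a²] (size 1), [b⁻¹] (size 2), [ab] (size 2).
Class equation: 1 + 2 + 1 + 2 + 2 = 8 = |G|. So G has 5 conjugacy classes.

Answer: 5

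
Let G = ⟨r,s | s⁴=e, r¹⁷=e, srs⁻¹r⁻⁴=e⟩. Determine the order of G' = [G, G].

G' = [G, G] is generated by all commutators. The generator-pair commutators are: [r, s] = r¹⁴.
The subgroup they normally generate is {e, r, r², r³, r⁴, r⁵, r⁶, r⁷, r⁸, r⁹, r¹⁰, r¹¹, r¹², r¹³, r¹⁴, r¹⁵, r¹⁶}, of order 17.
Check: |G/G'| = 68/17 = 4 is the order of the abelianisation.

Answer: 17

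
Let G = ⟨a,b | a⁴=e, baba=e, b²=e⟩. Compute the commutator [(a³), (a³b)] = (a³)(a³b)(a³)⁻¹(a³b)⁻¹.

[(a³), (a³b)] = (a³)·(a³b)·(a³)⁻¹·(a³b)⁻¹.
  (a³) · (a³b) = a²b
  (a²b) · a = ab
  (ab) · (a³b) = a²

Answer: a²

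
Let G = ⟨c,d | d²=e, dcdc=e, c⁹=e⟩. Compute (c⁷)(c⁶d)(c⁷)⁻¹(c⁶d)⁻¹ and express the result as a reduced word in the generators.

[(c⁷), (c⁶d)] = (c⁷)·(c⁶d)·(c⁷)⁻¹·(c⁶d)⁻¹.
  (c⁷) · (c⁶d) = c⁴d
  (c⁴d) · (c²) = c²d
  (c²d) · (c⁶d) = c⁵

Answer: c⁵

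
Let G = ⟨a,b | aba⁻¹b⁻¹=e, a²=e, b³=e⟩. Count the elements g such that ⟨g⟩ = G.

G is cyclic of order 6. An element generates G iff its order is 6, and a cyclic group of order 6 has exactly φ(6) = 2 such elements.

Answer: 2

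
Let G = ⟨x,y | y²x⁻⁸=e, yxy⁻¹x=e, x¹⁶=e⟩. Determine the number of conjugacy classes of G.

The conjugacy classes (representative and size) are:
  [e] (size 1), [x] (size 2), [x¹⁴] (size 2), [x¹³] (size 2), [x¹²] (size 2), [x⁵] (size 2), [x¹⁰] (size 2), [x⁷] (size 2), [x⁸] (size 1), [y⁻¹] (size 8), [x⁷y⁻¹] (size 8).
Class equation: 1 + 2 + 2 + 2 + 2 + 2 + 2 + 2 + 1 + 8 + 8 = 32 = |G|. So G has 11 conjugacy classes.

Answer: 11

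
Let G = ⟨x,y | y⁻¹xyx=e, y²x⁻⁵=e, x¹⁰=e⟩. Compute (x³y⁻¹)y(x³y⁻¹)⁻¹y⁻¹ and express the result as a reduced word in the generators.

[(x³y⁻¹), y] = (x³y⁻¹)·y·(x³y⁻¹)⁻¹·y⁻¹.
  (x³y⁻¹) · y = x³
  (x³) · (x³y) = xy⁻¹
  (xy⁻¹) · (y⁻¹) = x⁶

Answer: x⁶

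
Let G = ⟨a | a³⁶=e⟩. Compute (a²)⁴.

Compute successive powers of (a²), reducing at each step:
  (a²)²: (a²) · a² = a⁴
  (a²)³: (a⁴) · a² = a⁶
  (a²)⁴: (a⁶) · a² = a⁸

Answer: a⁸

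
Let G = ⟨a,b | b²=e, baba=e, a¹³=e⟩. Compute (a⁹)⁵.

Compute successive powers of (a⁹), reducing at each step:
  (a⁹)²: (a⁹) · a⁹ = a⁵
  (a⁹)³: (a⁵) · a⁹ = a
  (a⁹)⁴: a · a⁹ = a¹⁰
  (a⁹)⁵: (a¹⁰) · a⁹ = a⁶

Answer: a⁶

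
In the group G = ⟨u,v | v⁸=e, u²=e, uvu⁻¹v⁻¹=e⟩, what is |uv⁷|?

Compute successive powers until reaching e:
  (uv⁷)¹ = uv⁷, (uv⁷)² = v⁶, (uv⁷)³ = uv⁵, (uv⁷)⁴ = v⁴, (uv⁷)⁵ = uv³, (uv⁷)⁶ = v², (uv⁷)⁷ = uv, (uv⁷)⁸ = e.
The smallest positive k with (uv⁷)ᵏ = e is 8.

Answer: 8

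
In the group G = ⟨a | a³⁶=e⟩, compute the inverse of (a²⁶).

The order of (a²⁶) is 18 (smallest k with (a²⁶)ᵏ = e), so (a²⁶)⁻¹ = (a²⁶)¹⁷ = a¹⁰.
Check: (a²⁶) · (a¹⁰) → (a²⁶) · a¹⁰ = e, giving e as required.

Answer: a¹⁰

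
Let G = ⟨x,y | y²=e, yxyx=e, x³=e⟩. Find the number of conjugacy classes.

The conjugacy classes (representative and size) are:
  [e] (size 1), [x] (size 2), [xy] (size 3).
Class equation: 1 + 2 + 3 = 6 = |G|. So G has 3 conjugacy classes.

Answer: 3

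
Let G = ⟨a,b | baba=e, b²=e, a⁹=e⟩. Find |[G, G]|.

G' = [G, G] is generated by all commutators. The generator-pair commutators are: [a, b] = a².
The subgroup they normally generate is {e, a, a², a³, a⁴, a⁵, a⁶, a⁷, a⁸}, of order 9.
Check: |G/G'| = 18/9 = 2 is the order of the abelianisation.

Answer: 9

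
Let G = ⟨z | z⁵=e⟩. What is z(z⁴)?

Compute z · (z⁴) by multiplying left to right and reducing via the relations at each step:
  z · z⁴ = e

Answer: e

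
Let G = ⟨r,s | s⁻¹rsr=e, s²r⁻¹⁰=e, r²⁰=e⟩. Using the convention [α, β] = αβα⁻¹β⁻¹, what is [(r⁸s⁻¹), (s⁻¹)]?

[(r⁸s⁻¹), (s⁻¹)] = (r⁸s⁻¹)·(s⁻¹)·(r⁸s⁻¹)⁻¹·(s⁻¹)⁻¹.
  (r⁸s⁻¹) · (s⁻¹) = r¹⁸
  (r¹⁸) · (r⁸s) = r⁶s
  (r⁶s) · s = r¹⁶

Answer: r¹⁶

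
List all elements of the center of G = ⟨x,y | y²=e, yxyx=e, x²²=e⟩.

An element z ∈ Z(G) iff z commutes with every generator.
For example x¹¹ is central: (x¹¹)·x = x¹² = x·(x¹¹); (x¹¹)·y = x¹¹y = y·(x¹¹).
Whereas x ∉ Z(G) since x·y = xy ≠ x²¹y = y·x.
Checking each of the 44 elements this way gives Z(G) = {e, x¹¹}, of order 2.

Answer: {e, x¹¹}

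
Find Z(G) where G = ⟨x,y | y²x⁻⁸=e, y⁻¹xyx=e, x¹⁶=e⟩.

An element z ∈ Z(G) iff z commutes with every generator.
For example x⁸ is central: (x⁸)·x = x⁹ = x·(x⁸); (x⁸)·y = y⁻¹ = y·(x⁸).
Whereas x ∉ Z(G) since x·y = xy ≠ x⁷y⁻¹ = y·x.
Checking each of the 32 elements this way gives Z(G) = {e, x⁸}, of order 2.

Answer: {e, x⁸}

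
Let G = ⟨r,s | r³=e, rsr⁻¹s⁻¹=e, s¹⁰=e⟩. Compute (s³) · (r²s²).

Compute (s³) · (r²s²) by multiplying left to right and reducing via the relations at each step:
  (s³) · r² = r²s³
  (r²s³) · s² = r²s⁵

Answer: r²s⁵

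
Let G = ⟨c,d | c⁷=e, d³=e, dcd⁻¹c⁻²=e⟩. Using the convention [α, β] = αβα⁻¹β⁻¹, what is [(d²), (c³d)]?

[(d²), (c³d)] = (d²)·(c³d)·(d²)⁻¹·(c³d)⁻¹.
  (d²) · (c³d) = c⁵
  (c⁵) · d = c⁵d
  (c⁵d) · (c²d²) = c²

Answer: c²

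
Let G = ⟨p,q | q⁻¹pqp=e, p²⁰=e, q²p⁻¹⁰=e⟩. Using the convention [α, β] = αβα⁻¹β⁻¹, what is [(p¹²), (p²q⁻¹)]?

[(p¹²), (p²q⁻¹)] = (p¹²)·(p²q⁻¹)·(p¹²)⁻¹·(p²q⁻¹)⁻¹.
  (p¹²) · (p²q⁻¹) = p⁴q
  (p⁴q) · (p⁸) = p⁶q⁻¹
  (p⁶q⁻¹) · (p²q) = p⁴

Answer: p⁴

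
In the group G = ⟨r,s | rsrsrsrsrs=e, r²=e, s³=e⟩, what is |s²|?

Compute successive powers until reaching e:
  (s²)¹ = s², (s²)² = s, (s²)³ = e.
The smallest positive k with (s²)ᵏ = e is 3.

Answer: 3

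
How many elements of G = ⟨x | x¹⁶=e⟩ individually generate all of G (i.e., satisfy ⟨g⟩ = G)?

G is cyclic of order 16. An element generates G iff its order is 16, and a cyclic group of order 16 has exactly φ(16) = 8 such elements.

Answer: 8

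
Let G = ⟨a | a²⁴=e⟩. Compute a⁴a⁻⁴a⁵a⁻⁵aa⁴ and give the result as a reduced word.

Multiply left to right, reducing at each step:
  (a⁴) · a⁻⁴ = e
  e · a⁵ = a⁵
  (a⁵) · a⁻⁵ = e
  e · a = a
  a · a⁴ = a⁵

Answer: a⁵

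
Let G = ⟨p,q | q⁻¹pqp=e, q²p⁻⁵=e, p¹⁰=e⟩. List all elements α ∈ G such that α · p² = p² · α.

⟨p²⟩ ⊆ C_G(p²) since powers of p² commute with p²; so |C_G(p²)| ≥ |⟨p²⟩| = 5.
By orbit–stabilizer, |C_G(p²)| = |G| / |conj. class of p²| = 20 / 2 = 10.
The 10 elements commuting with p² are {e, p, p², p³, p⁴, p⁵, p⁶, p⁷, p⁸, p⁹}.

Answer: {e, p, p², p³, p⁴, p⁵, p⁶, p⁷, p⁸, p⁹}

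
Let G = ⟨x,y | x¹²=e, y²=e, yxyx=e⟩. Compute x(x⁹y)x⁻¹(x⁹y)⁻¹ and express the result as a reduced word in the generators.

[x, (x⁹y)] = x·(x⁹y)·x⁻¹·(x⁹y)⁻¹.
  x · (x⁹y) = x¹⁰y
  (x¹⁰y) · (x¹¹) = x¹¹y
  (x¹¹y) · (x⁹y) = x²

Answer: x²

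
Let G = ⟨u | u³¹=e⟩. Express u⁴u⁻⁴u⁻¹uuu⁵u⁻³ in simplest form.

Multiply left to right, reducing at each step:
  (u⁴) · u⁻⁴ = e
  e · u⁻¹ = u³⁰
  (u³⁰) · u = e
  e · u = u
  u · u⁵ = u⁶
  (u⁶) · u⁻³ = u³

Answer: u³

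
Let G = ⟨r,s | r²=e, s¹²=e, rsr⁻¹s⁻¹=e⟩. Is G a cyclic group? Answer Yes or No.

|G| = 24, but the maximum element order in G is 12 < 24. No single element generates all of G, so G is not cyclic.

Answer: No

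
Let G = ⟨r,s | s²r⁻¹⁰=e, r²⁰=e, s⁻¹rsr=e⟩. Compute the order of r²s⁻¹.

Compute successive powers until reaching e:
  (r²s⁻¹)¹ = r²s⁻¹, (r²s⁻¹)² = r¹⁰, (r²s⁻¹)³ = r²s, (r²s⁻¹)⁴ = e.
The smallest positive k with (r²s⁻¹)ᵏ = e is 4.

Answer: 4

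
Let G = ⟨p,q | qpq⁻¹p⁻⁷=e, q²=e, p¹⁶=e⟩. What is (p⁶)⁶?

Compute successive powers of (p⁶), reducing at each step:
  (p⁶)²: (p⁶) · p⁶ = p¹²
  (p⁶)³: (p¹²) · p⁶ = p²
  (p⁶)⁴: (p²) · p⁶ = p⁸
  (p⁶)⁵: (p⁸) · p⁶ = p¹⁴
  (p⁶)⁶: (p¹⁴) · p⁶ = p⁴

Answer: p⁴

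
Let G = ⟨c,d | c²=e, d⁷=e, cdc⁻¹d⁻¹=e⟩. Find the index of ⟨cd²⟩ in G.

First find ord(cd²) by computing successive powers:
  (cd²)¹ = cd², (cd²)² = d⁴, (cd²)³ = cd⁶, (cd²)⁴ = d, (cd²)⁵ = cd³, (cd²)⁶ = d⁵, (cd²)⁷ = c, (cd²)⁸ = d², (cd²)⁹ = cd⁴, (cd²)¹⁰ = d⁶, (cd²)¹¹ = cd, (cd²)¹² = d³, (cd²)¹³ = cd⁵, (cd²)¹⁴ = e.
So |⟨cd²⟩| = ord(cd²) = 14. With |G| = 14, by Lagrange [G : ⟨cd²⟩] = 14/14 = 1.

Answer: 1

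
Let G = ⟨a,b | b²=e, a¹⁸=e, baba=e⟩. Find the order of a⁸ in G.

Compute successive powers until reaching e:
  (a⁸)¹ = a⁸, (a⁸)² = a¹⁶, (a⁸)³ = a⁶, (a⁸)⁴ = a¹⁴, (a⁸)⁵ = a⁴, (a⁸)⁶ = a¹², (a⁸)⁷ = a², (a⁸)⁸ = a¹⁰, (a⁸)⁹ = e.
The smallest positive k with (a⁸)ᵏ = e is 9.

Answer: 9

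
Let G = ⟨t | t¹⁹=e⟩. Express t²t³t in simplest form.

Multiply left to right, reducing at each step:
  (t²) · t³ = t⁵
  (t⁵) · t = t⁶

Answer: t⁶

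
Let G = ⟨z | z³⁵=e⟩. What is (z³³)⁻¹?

The order of (z³³) is 35 (smallest k with (z³³)ᵏ = e), so (z³³)⁻¹ = (z³³)³⁴ = z².
Check: (z³³) · (z²) → (z³³) · z² = e, giving e as required.

Answer: z²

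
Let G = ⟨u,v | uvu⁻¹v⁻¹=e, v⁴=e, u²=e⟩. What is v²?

Compute successive powers of v, reducing at each step:
  v²: v · v = v²

Answer: v²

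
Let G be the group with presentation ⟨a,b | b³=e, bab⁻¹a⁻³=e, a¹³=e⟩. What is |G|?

Enumerate words in the generators, reducing via the relations: the distinct elements are
  {a, b, e, ab, a², a³, a⁴, a⁵, a⁶, a⁷, a⁸, a⁹, b², ab², a²b, a³b, a¹², a¹¹, a¹⁰, a⁴b, a⁵b, a⁶b, a⁷b, a⁸b, a⁹b, a²b², a³b², a¹²b, a¹¹b, a¹⁰b, a⁴b², a⁵b², a⁶b², a⁷b², a⁸b², a⁹b², a¹²b², a¹¹b², a¹⁰b²}.
No further products give new elements, so |G| = 39.

Answer: 39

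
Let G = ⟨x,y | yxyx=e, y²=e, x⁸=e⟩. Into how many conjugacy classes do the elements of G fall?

The conjugacy classes (representative and size) are:
  [e] (size 1), [x] (size 2), [x⁶] (size 2), [x³] (size 2), [x⁴] (size 1), [y] (size 4), [x⁵y] (size 4).
Class equation: 1 + 2 + 2 + 2 + 1 + 4 + 4 = 16 = |G|. So G has 7 conjugacy classes.

Answer: 7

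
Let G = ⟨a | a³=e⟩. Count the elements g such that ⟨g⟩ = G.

G is cyclic of order 3. An element generates G iff its order is 3, and a cyclic group of order 3 has exactly φ(3) = 2 such elements.

Answer: 2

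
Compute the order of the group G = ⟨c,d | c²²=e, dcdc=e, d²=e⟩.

Enumerate words in the generators, reducing via the relations: the distinct elements are
  {c, d, e, cd, c², c³, c⁴, c⁵, c⁶, c⁷, c⁸, c⁹, c²d, c²¹, c²⁰, c³d, c¹², c¹³, c¹¹, c¹⁰, c¹⁴, c¹⁵, c¹⁶, c¹⁷, c¹⁸, c¹⁹, c⁴d, c⁵d, c⁶d, c⁷d, c⁸d, c⁹d, c²¹d, c²⁰d, c¹²d, c¹³d, c¹¹d, c¹⁰d, c¹⁴d, c¹⁵d, c¹⁶d, c¹⁷d, c¹⁸d, c¹⁹d}.
No further products give new elements, so |G| = 44.

Answer: 44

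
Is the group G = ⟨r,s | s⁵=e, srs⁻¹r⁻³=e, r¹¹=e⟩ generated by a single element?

Every cyclic group is abelian. But r·s = rs while s·r = r³s, so r·s ≠ s·r and G is not abelian. Hence G is not cyclic.

Answer: No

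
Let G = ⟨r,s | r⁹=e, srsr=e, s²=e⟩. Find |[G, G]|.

G' = [G, G] is generated by all commutators. The generator-pair commutators are: [r, s] = r².
The subgroup they normally generate is {e, r, r², r³, r⁴, r⁵, r⁶, r⁷, r⁸}, of order 9.
Check: |G/G'| = 18/9 = 2 is the order of the abelianisation.

Answer: 9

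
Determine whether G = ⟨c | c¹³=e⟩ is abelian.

G has a single generator, so G is cyclic and hence abelian.

Answer: Yes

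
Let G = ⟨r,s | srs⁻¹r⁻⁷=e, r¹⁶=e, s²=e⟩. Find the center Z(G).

An element z ∈ Z(G) iff z commutes with every generator.
For example r⁸ is central: (r⁸)·r = r⁹ = r·(r⁸); (r⁸)·s = r⁸s = s·(r⁸).
Whereas r ∉ Z(G) since r·s = rs ≠ r⁷s = s·r.
Checking each of the 32 elements this way gives Z(G) = {e, r⁸}, of order 2.

Answer: {e, r⁸}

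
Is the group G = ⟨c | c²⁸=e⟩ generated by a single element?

|G| = 28. The element c has order 28 (its powers give 28 distinct elements), so ⟨c⟩ = G and G is cyclic.

Answer: Yes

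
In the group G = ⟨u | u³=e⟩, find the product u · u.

Compute u · u by multiplying left to right and reducing via the relations at each step:
  u · u = u²

Answer: u²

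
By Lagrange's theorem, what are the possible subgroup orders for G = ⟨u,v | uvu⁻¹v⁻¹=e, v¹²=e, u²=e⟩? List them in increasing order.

|G| = 24 = 2³ · 3. By Lagrange's theorem the order of any subgroup divides 24; the divisors of 24 are 1, 2, 3, 4, 6, 8, 12, 24.

Answer: 1, 2, 3, 4, 6, 8, 12, 24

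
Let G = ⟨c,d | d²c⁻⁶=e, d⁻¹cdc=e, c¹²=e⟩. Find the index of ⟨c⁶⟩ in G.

First find ord(c⁶) by computing successive powers:
  (c⁶)¹ = c⁶, (c⁶)² = e.
So |⟨c⁶⟩| = ord(c⁶) = 2. With |G| = 24, by Lagrange [G : ⟨c⁶⟩] = 24/2 = 12.

Answer: 12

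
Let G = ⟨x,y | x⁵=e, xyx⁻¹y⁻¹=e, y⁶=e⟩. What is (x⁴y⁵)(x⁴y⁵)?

Compute (x⁴y⁵) · (x⁴y⁵) by multiplying left to right and reducing via the relations at each step:
  (x⁴y⁵) · x⁴ = x³y⁵
  (x³y⁵) · y⁵ = x³y⁴

Answer: x³y⁴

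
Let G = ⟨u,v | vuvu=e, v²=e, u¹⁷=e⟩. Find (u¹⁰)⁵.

Compute successive powers of (u¹⁰), reducing at each step:
  (u¹⁰)²: (u¹⁰) · u¹⁰ = u³
  (u¹⁰)³: (u³) · u¹⁰ = u¹³
  (u¹⁰)⁴: (u¹³) · u¹⁰ = u⁶
  (u¹⁰)⁵: (u⁶) · u¹⁰ = u¹⁶

Answer: u¹⁶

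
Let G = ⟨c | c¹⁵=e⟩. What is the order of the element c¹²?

Compute successive powers until reaching e:
  (c¹²)¹ = c¹², (c¹²)² = c⁹, (c¹²)³ = c⁶, (c¹²)⁴ = c³, (c¹²)⁵ = e.
The smallest positive k with (c¹²)ᵏ = e is 5.

Answer: 5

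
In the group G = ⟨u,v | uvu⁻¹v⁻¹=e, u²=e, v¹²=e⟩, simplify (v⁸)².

Compute successive powers of (v⁸), reducing at each step:
  (v⁸)²: (v⁸) · v⁸ = v⁴

Answer: v⁴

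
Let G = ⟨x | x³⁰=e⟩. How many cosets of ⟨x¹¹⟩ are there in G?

First find ord(x¹¹) by computing successive powers:
  (x¹¹)¹ = x¹¹, (x¹¹)² = x²², (x¹¹)³ = x³, (x¹¹)⁴ = x¹⁴, (x¹¹)⁵ = x²⁵, (x¹¹)⁶ = x⁶, (x¹¹)⁷ = x¹⁷, (x¹¹)⁸ = x²⁸, (x¹¹)⁹ = x⁹, (x¹¹)¹⁰ = x²⁰, (x¹¹)¹¹ = x, (x¹¹)¹² = x¹², (x¹¹)¹³ = x²³, (x¹¹)¹⁴ = x⁴, (x¹¹)¹⁵ = x¹⁵, (x¹¹)¹⁶ = x²⁶, (x¹¹)¹⁷ = x⁷, (x¹¹)¹⁸ = x¹⁸, (x¹¹)¹⁹ = x²⁹, (x¹¹)²⁰ = x¹⁰, (x¹¹)²¹ = x²¹, (x¹¹)²² = x², (x¹¹)²³ = x¹³, (x¹¹)²⁴ = x²⁴, (x¹¹)²⁵ = x⁵, (x¹¹)²⁶ = x¹⁶, (x¹¹)²⁷ = x²⁷, (x¹¹)²⁸ = x⁸, (x¹¹)²⁹ = x¹⁹, (x¹¹)³⁰ = e.
So |⟨x¹¹⟩| = ord(x¹¹) = 30. With |G| = 30, by Lagrange [G : ⟨x¹¹⟩] = 30/30 = 1.

Answer: 1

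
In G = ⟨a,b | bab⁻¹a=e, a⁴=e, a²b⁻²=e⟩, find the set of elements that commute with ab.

⟨ab⟩ ⊆ C_G(ab) since powers of ab commute with ab; so |C_G(ab)| ≥ |⟨ab⟩| = 4.
By orbit–stabilizer, |C_G(ab)| = |G| / |conj. class of ab| = 8 / 2 = 4.
The 4 elements commuting with ab are {e, a², ab⁻¹, ab}.

Answer: {e, a², ab⁻¹, ab}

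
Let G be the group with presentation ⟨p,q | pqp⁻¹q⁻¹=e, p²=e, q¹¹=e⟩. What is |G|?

Enumerate words in the generators, reducing via the relations: the distinct elements are
  {e, p, q, pq, q², q³, q⁴, q⁵, q⁶, q⁷, q⁸, q⁹, pq², pq³, pq⁴, pq⁵, pq⁶, pq⁷, pq⁸, pq⁹, q¹⁰, pq¹⁰}.
No further products give new elements, so |G| = 22.

Answer: 22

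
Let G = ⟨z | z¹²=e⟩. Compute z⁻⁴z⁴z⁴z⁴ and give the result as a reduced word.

Multiply left to right, reducing at each step:
  (z⁸) · z⁴ = e
  e · z⁴ = z⁴
  (z⁴) · z⁴ = z⁸

Answer: z⁸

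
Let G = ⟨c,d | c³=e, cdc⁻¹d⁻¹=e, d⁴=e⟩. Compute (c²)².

Compute successive powers of (c²), reducing at each step:
  (c²)²: (c²) · c² = c

Answer: c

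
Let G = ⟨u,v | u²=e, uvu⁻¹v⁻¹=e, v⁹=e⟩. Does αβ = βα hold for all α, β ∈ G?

Each pair of generators commutes: u·v = uv = v·u. Since the generators pairwise commute, every element of G commutes with every other, so G is abelian.

Answer: Yes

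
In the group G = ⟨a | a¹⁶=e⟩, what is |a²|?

Compute successive powers until reaching e:
  (a²)¹ = a², (a²)² = a⁴, (a²)³ = a⁶, (a²)⁴ = a⁸, (a²)⁵ = a¹⁰, (a²)⁶ = a¹², (a²)⁷ = a¹⁴, (a²)⁸ = e.
The smallest positive k with (a²)ᵏ = e is 8.

Answer: 8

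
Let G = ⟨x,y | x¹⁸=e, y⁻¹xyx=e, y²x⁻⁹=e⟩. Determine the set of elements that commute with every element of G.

An element z ∈ Z(G) iff z commutes with every generator.
For example x⁹ is central: (x⁹)·x = x¹⁰ = x·(x⁹); (x⁹)·y = y⁻¹ = y·(x⁹).
Whereas x ∉ Z(G) since x·y = xy ≠ x⁸y⁻¹ = y·x.
Checking each of the 36 elements this way gives Z(G) = {e, x⁹}, of order 2.

Answer: {e, x⁹}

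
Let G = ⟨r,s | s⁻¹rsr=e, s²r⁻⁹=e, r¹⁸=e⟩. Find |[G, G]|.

G' = [G, G] is generated by all commutators. The generator-pair commutators are: [r, s] = r².
The subgroup they normally generate is {e, r², r⁴, r⁶, r⁸, r¹⁰, r¹², r¹⁴, r¹⁶}, of order 9.
Check: |G/G'| = 36/9 = 4 is the order of the abelianisation.

Answer: 9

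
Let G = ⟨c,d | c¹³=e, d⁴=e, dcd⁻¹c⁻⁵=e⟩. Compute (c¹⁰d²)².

Compute successive powers of (c¹⁰d²), reducing at each step:
  (c¹⁰d²)²: (c¹⁰d²) · c¹⁰ = d²;   (d²) · d² = e

Answer: e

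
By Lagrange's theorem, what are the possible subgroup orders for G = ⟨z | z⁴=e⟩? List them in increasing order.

|G| = 4 = 2². By Lagrange's theorem the order of any subgroup divides 4; the divisors of 4 are 1, 2, 4.

Answer: 1, 2, 4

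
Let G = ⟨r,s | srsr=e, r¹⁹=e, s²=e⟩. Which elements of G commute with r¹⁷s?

⟨r¹⁷s⟩ ⊆ C_G(r¹⁷s) since powers of r¹⁷s commute with r¹⁷s; so |C_G(r¹⁷s)| ≥ |⟨r¹⁷s⟩| = 2.
By orbit–stabilizer, |C_G(r¹⁷s)| = |G| / |conj. class of r¹⁷s| = 38 / 19 = 2.
The 2 elements commuting with r¹⁷s are {e, r¹⁷s}.

Answer: {e, r¹⁷s}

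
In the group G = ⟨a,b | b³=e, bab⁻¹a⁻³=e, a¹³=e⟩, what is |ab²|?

Compute successive powers until reaching e:
  (ab²)¹ = ab², (ab²)² = a¹⁰b, (ab²)³ = e.
The smallest positive k with (ab²)ᵏ = e is 3.

Answer: 3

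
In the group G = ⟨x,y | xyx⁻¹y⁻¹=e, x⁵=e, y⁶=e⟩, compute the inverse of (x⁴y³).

The order of (x⁴y³) is 10 (smallest k with (x⁴y³)ᵏ = e), so (x⁴y³)⁻¹ = (x⁴y³)⁹ = xy³.
Check: (x⁴y³) · (xy³) → (x⁴y³) · x = y³;   (y³) · y³ = e, giving e as required.

Answer: xy³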